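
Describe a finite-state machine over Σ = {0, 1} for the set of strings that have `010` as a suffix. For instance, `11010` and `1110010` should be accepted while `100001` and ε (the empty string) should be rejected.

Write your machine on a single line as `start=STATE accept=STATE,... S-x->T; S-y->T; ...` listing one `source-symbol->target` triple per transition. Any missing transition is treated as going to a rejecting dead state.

Remember how much of `010` the current input suffix matches. State q0 means no match yet; q1 means the last symbol is `0`; q2 means the last 2 symbols are `01`; q3 means the last 3 symbols are `010`. Only q3 accepts. On a mismatch, fall back to the longest proper suffix that is still a prefix of `010`.
A 4-state machine:
        0   1  
>  q0   q1  q0 
   q1   q1  q2 
   q2   q3  q0 
 * q3   q1  q2 
(> = start, * = accepting)

start=q0; accept=q3; q0-0->q1; q0-1->q0; q1-0->q1; q1-1->q2; q2-0->q3; q2-1->q0; q3-0->q1; q3-1->q2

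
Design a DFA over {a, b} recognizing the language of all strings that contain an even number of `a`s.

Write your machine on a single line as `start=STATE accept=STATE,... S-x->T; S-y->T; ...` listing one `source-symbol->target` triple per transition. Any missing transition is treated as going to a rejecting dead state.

Keep the running count of `a`s modulo 2: each `a` advances along the cycle q0 → q1 → q0 while other symbols loop. Accept at q0.
A 2-state machine:
        a   b  
>* q0   q1  q0 
   q1   q0  q1 
(> = start, * = accepting)

start=q0; accept=q0; q0-a->q1; q0-b->q0; q1-a->q0; q1-b->q1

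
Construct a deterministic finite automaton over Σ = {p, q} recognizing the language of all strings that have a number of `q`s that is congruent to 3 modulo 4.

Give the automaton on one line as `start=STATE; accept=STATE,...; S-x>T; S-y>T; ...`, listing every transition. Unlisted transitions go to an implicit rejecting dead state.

The only thing that matters is how many `q`s have appeared, reduced mod 4. Use one state per residue: A for 0, …, D for 3. Reading `q` moves to the next residue; anything else stays put. D is accepting.
A 4-state machine:
       p  q 
>  A   A  B 
   B   B  C 
   C   C  D 
 * D   D  A 
(> = start, * = accepting)

start=A; accept=D; A-p>A; A-q>B; B-p>B; B-q>C; C-p>C; C-q>D; D-p>D; D-q>A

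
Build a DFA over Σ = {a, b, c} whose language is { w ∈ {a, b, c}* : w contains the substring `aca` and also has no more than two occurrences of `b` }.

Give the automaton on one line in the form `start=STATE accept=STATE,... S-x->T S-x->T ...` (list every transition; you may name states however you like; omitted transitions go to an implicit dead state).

start=q0 accept=q6,q10,q12 q0-a->q1 q0-b->q2 q0-c->q0 q1-a->q1 q1-b->q2 q1-c->q3 q2-a->q4 q2-b->q5 q2-c->q2 q3-a->q6 q3-b->q2 q3-c->q0 q4-a->q4 q4-b->q5 q4-c->q7 q5-a->q8 q5-b->q9 q5-c->q5 q6-a->q6 q6-b->q10 q6-c->q6 q7-a->q10 q7-b->q5 q7-c->q2 q8-a->q8 q8-b->q9 q8-c->q11 q9-a->q9 q9-b->q9 q9-c->q9 q10-a->q10 q10-b->q12 q10-c->q10 q11-a->q12 q11-b->q9 q11-c->q5 q12-a->q12 q12-b->q9 q12-c->q12

Handle the two conditions separately and then intersect. The first has 4 states tracking whether and how much of `aca` has been seen; the second has 4 states tracking the count of `b`s, saturating at 3. A product state is a pair (one from each), accepting exactly when both do. Minimizing collapses redundant product states.
With 13 states:
          a    b    c  
>  q0     q1   q2   q0 
   q1     q1   q2   q3 
   q2     q4   q5   q2 
   q3     q6   q2   q0 
   q4     q4   q5   q7 
   q5     q8   q9   q5 
 * q6     q6  q10   q6 
   q7    q10   q5   q2 
   q8     q8   q9  q11 
   q9     q9   q9   q9 
 * q10   q10  q12  q10 
   q11   q12   q9   q5 
 * q12   q12   q9  q12 
(> = start, * = accepting)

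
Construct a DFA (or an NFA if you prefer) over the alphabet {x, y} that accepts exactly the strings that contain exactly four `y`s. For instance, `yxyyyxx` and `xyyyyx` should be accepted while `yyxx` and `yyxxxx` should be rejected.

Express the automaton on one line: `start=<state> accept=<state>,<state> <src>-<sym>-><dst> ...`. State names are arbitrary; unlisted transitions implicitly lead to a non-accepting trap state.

start=A accept=E A-x->A A-y->B B-x->B B-y->C C-x->C C-y->D D-x->D D-y->E E-x->E E-y->F F-x->F F-y->F

Count `y`s, saturating at 5: states A through E mean 0 through 4 `y`s seen; F means more than 4. Each `y` increments (capped at F); other symbols loop. Accept from {E}.
A 6-state machine:
       x  y 
>  A   A  B 
   B   B  C 
   C   C  D 
   D   D  E 
 * E   E  F 
   F   F  F 
(> = start, * = accepting)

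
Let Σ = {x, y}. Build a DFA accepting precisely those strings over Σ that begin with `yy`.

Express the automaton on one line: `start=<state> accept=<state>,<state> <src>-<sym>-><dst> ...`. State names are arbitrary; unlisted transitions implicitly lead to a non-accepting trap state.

start=q0 accept=q2 q0-x->q3 q0-y->q1 q1-x->q3 q1-y->q2 q2-x->q2 q2-y->q2 q3-x->q3 q3-y->q3

Check the first 2 symbols one by one: q0 through q1 record how many have matched `yy` so far; any wrong symbol goes to the dead state q3. After all 2 match we enter the accepting sink q2.
        x   y  
>  q0   q3  q1 
   q1   q3  q2 
 * q2   q2  q2 
   q3   q3  q3 
(> = start, * = accepting)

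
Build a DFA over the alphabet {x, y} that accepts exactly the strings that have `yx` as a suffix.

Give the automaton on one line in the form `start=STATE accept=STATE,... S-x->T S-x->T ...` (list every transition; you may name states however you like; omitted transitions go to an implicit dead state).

Let each state record the length of the longest suffix of the input read so far that is also a prefix of `yx`. B means the last symbol is `y`; C means the last 2 symbols are `yx`. Accept only at C, where the string currently ends in `yx`.
       x  y 
>  A   A  B 
   B   C  B 
 * C   A  B 
(> = start, * = accepting)

start=A accept=C A-x->A A-y->B B-x->C B-y->B C-x->A C-y->B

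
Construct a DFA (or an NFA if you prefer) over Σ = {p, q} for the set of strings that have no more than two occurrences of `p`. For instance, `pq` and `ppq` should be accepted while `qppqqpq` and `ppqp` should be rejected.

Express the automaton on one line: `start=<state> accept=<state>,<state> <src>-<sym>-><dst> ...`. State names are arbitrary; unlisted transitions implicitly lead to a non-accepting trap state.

Count `p`s, saturating at 3: states S0 through S2 mean 0 through 2 `p`s seen; S3 means more than 2. Each `p` increments (capped at S3); other symbols loop. Accept from {S0, S1, S2}.
4 states suffice.
        p   q  
>* S0   S1  S0 
 * S1   S2  S1 
 * S2   S3  S2 
   S3   S3  S3 
(> = start, * = accepting)

start=S0 accept=S0,S1,S2 S0-p->S1 S0-q->S0 S1-p->S2 S1-q->S1 S2-p->S3 S2-q->S2 S3-p->S3 S3-q->S3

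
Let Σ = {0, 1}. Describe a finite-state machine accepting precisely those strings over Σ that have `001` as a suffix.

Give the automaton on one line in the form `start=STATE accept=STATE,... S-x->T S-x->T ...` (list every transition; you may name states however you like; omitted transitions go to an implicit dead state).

Let each state record the length of the longest suffix of the input read so far that is also a prefix of `001`. S1 means the last symbol is `0`; S2 means the last 2 symbols are `00`; S3 means the last 3 symbols are `001`. Accept only at S3, where the string currently ends in `001`.
        0   1  
>  S0   S1  S0 
   S1   S2  S0 
   S2   S2  S3 
 * S3   S1  S0 
(> = start, * = accepting)

start=S0 accept=S3 S0-0->S1 S0-1->S0 S1-0->S2 S1-1->S0 S2-0->S2 S2-1->S3 S3-0->S1 S3-1->S0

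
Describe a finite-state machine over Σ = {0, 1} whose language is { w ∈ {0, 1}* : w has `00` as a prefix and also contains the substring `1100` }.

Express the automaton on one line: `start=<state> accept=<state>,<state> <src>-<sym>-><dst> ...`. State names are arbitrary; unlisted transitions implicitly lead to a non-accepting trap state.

Run two small machines in parallel and take their product. The first has 4 states tracking whether the input so far still matches the prefix `00`; the second has 5 states tracking whether and how much of `1100` has been seen. A product state is a pair (one from each), accepting exactly when both do. Minimizing collapses redundant product states.
8 states suffice.
        0   1  
>  q0   q1  q2 
   q1   q3  q2 
   q2   q2  q2 
   q3   q3  q4 
   q4   q3  q5 
   q5   q6  q5 
   q6   q7  q4 
 * q7   q7  q7 
(> = start, * = accepting)

start=q0 accept=q7 q0-0->q1 q0-1->q2 q1-0->q3 q1-1->q2 q2-0->q2 q2-1->q2 q3-0->q3 q3-1->q4 q4-0->q3 q4-1->q5 q5-0->q6 q5-1->q5 q6-0->q7 q6-1->q4 q7-0->q7 q7-1->q7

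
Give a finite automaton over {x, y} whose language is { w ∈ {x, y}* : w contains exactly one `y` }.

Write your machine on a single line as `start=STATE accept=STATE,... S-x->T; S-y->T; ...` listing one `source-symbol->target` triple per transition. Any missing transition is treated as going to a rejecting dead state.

start=q0; accept=q1; q0-x->q0; q0-y->q1; q1-x->q1; q1-y->q2; q2-x->q2; q2-y->q2

Only the number of `y`s matters, and only up to 2. Make a chain q0 → q1 → q2 advanced by each `y` (with q2 absorbing); every other symbol self-loops. The accepting set is {q1}.
With 3 states:
        x   y  
>  q0   q0  q1 
 * q1   q1  q2 
   q2   q2  q2 
(> = start, * = accepting)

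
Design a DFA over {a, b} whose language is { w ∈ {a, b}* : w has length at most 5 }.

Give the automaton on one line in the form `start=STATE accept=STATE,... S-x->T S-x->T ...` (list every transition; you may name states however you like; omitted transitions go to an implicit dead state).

Count input length up to 6: every symbol moves from q0 toward q6, which means 'more than 5' and absorbs. Accept from {q0, q1, q2, q3, q4, q5}.
7 states suffice.
        a   b  
>* q0   q1  q1 
 * q1   q2  q2 
 * q2   q3  q3 
 * q3   q4  q4 
 * q4   q5  q5 
 * q5   q6  q6 
   q6   q6  q6 
(> = start, * = accepting)

start=q0 accept=q0,q1,q2,q3,q4,q5 q0-a->q1 q0-b->q1 q1-a->q2 q1-b->q2 q2-a->q3 q2-b->q3 q3-a->q4 q3-b->q4 q4-a->q5 q4-b->q5 q5-a->q6 q5-b->q6 q6-a->q6 q6-b->q6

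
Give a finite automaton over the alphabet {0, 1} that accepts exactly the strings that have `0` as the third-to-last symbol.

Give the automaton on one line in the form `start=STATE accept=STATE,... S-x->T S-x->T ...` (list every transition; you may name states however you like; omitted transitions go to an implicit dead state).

start=S0 accept=S7,S8,S9,S10 S0-0->S1 S0-1->S2 S1-0->S3 S1-1->S4 S2-0->S5 S2-1->S6 S3-0->S7 S3-1->S8 S4-0->S9 S4-1->S10 S5-0->S11 S5-1->S12 S6-0->S13 S6-1->S14 S7-0->S7 S7-1->S8 S8-0->S9 S8-1->S10 S9-0->S11 S9-1->S12 S10-0->S13 S10-1->S14 S11-0->S7 S11-1->S8 S12-0->S9 S12-1->S10 S13-0->S11 S13-1->S12 S14-0->S13 S14-1->S14

Because acceptance depends on a position counted from the end, the machine has to buffer the most recent 3 symbols. Make each state the string of the last up-to-3 symbols read; on input `x` shift the window left and append `x`. Accept when the buffered window has length 3 and begins with `0`.
15 states suffice.
          0    1  
>  S0     S1   S2 
   S1     S3   S4 
   S2     S5   S6 
   S3     S7   S8 
   S4     S9  S10 
   S5    S11  S12 
   S6    S13  S14 
 * S7     S7   S8 
 * S8     S9  S10 
 * S9    S11  S12 
 * S10   S13  S14 
   S11    S7   S8 
   S12    S9  S10 
   S13   S11  S12 
   S14   S13  S14 
(> = start, * = accepting)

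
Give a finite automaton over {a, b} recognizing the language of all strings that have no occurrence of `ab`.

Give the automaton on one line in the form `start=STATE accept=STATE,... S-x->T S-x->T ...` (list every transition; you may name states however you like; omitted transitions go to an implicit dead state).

start=S0 accept=S0,S1 S0-a->S1 S0-b->S0 S1-a->S1 S1-b->S2 S2-a->S2 S2-b->S2

This is the complement of 'contains `ab`'. Use the same substring-matching states — S0 through S2 holding how much of `ab` has just been matched — but flip the accepting set: everything except the trap S2 accepts.
With 3 states:
        a   b  
>* S0   S1  S0 
 * S1   S1  S2 
   S2   S2  S2 
(> = start, * = accepting)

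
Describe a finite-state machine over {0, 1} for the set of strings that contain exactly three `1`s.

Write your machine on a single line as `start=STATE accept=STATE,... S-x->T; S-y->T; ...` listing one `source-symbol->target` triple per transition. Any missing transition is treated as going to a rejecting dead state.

start=q0; accept=q3; q0-0->q0; q0-1->q1; q1-0->q1; q1-1->q2; q2-0->q2; q2-1->q3; q3-0->q3; q3-1->q4; q4-0->q4; q4-1->q4

Count `1`s, saturating at 4: states q0 through q3 mean 0 through 3 `1`s seen; q4 means more than 3. Each `1` increments (capped at q4); other symbols loop. Accept from {q3}.
A 5-state machine:
        0   1  
>  q0   q0  q1 
   q1   q1  q2 
   q2   q2  q3 
 * q3   q3  q4 
   q4   q4  q4 
(> = start, * = accepting)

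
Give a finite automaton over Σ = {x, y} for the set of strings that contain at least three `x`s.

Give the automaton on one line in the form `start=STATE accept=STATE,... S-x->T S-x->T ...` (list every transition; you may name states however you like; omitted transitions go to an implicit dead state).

start=q0 accept=q3,q4 q0-x->q1 q0-y->q0 q1-x->q2 q1-y->q1 q2-x->q3 q2-y->q2 q3-x->q4 q3-y->q3 q4-x->q4 q4-y->q4

Count `x`s, saturating at 4: states q0 through q3 mean 0 through 3 `x`s seen; q4 means more than 3. Each `x` increments (capped at q4); other symbols loop. Accept from {q3, q4}.
5 states suffice.
        x   y  
>  q0   q1  q0 
   q1   q2  q1 
   q2   q3  q2 
 * q3   q4  q3 
 * q4   q4  q4 
(> = start, * = accepting)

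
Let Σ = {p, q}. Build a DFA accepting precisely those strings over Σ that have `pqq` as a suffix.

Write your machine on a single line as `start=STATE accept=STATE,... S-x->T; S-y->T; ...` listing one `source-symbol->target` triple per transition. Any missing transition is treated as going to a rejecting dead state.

start=S0; accept=S3; S0-p->S1; S0-q->S0; S1-p->S1; S1-q->S2; S2-p->S1; S2-q->S3; S3-p->S1; S3-q->S0

Remember how much of `pqq` the current input suffix matches. State S0 means no match yet; S1 means the last symbol is `p`; S2 means the last 2 symbols are `pq`; S3 means the last 3 symbols are `pqq`. Only S3 accepts. On a mismatch, fall back to the longest proper suffix that is still a prefix of `pqq`.
        p   q  
>  S0   S1  S0 
   S1   S1  S2 
   S2   S1  S3 
 * S3   S1  S0 
(> = start, * = accepting)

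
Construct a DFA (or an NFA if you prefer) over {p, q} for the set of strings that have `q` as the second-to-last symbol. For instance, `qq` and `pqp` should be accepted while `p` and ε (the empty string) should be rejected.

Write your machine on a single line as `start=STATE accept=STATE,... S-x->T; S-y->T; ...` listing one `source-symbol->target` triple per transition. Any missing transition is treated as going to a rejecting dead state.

start=s0; accept=s5,s6; s0-p->s1; s0-q->s2; s1-p->s3; s1-q->s4; s2-p->s5; s2-q->s6; s3-p->s3; s3-q->s4; s4-p->s5; s4-q->s6; s5-p->s3; s5-q->s4; s6-p->s5; s6-q->s6

A DFA must remember the last 2 symbols (since which symbol is second-to-last isn't known until the input ends). Use one state per possible window of the last ≤2 symbols; accept from those whose window starts with `q`.
A 7-state machine:
        p   q  
>  s0   s1  s2 
   s1   s3  s4 
   s2   s5  s6 
   s3   s3  s4 
   s4   s5  s6 
 * s5   s3  s4 
 * s6   s5  s6 
(> = start, * = accepting)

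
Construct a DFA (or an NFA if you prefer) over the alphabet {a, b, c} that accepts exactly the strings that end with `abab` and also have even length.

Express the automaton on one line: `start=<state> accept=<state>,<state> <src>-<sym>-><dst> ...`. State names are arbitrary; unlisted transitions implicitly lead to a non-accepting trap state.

start=q0 accept=q5 q0-a->q1 q0-b->q2 q0-c->q2 q1-a->q0 q1-b->q3 q1-c->q0 q2-a->q0 q2-b->q0 q2-c->q0 q3-a->q4 q3-b->q2 q3-c->q2 q4-a->q0 q4-b->q5 q4-c->q0 q5-a->q4 q5-b->q2 q5-c->q2

Build one automaton per condition and run them in lockstep. The first has 5 states tracking how much of the suffix `abab` has currently been matched; the second has 2 states tracking the input length modulo 2. A product state is a pair (one from each), accepting exactly when both do. After merging equivalent states the machine shrinks.
        a   b   c  
>  q0   q1  q2  q2 
   q1   q0  q3  q0 
   q2   q0  q0  q0 
   q3   q4  q2  q2 
   q4   q0  q5  q0 
 * q5   q4  q2  q2 
(> = start, * = accepting)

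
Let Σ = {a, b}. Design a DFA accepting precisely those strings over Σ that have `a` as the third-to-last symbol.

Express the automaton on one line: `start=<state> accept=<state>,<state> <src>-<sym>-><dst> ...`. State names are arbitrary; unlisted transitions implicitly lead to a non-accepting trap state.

Because acceptance depends on a position counted from the end, the machine has to buffer the most recent 3 symbols. Make each state the string of the last up-to-3 symbols read; on input `x` shift the window left and append `x`. Accept when the buffered window has length 3 and begins with `a`.
15 states suffice.
          a    b  
>  s0     s1   s2 
   s1     s3   s4 
   s2     s5   s6 
   s3     s7   s8 
   s4     s9  s10 
   s5    s11  s12 
   s6    s13  s14 
 * s7     s7   s8 
 * s8     s9  s10 
 * s9    s11  s12 
 * s10   s13  s14 
   s11    s7   s8 
   s12    s9  s10 
   s13   s11  s12 
   s14   s13  s14 
(> = start, * = accepting)

start=s0 accept=s7,s8,s9,s10 s0-a->s1 s0-b->s2 s1-a->s3 s1-b->s4 s2-a->s5 s2-b->s6 s3-a->s7 s3-b->s8 s4-a->s9 s4-b->s10 s5-a->s11 s5-b->s12 s6-a->s13 s6-b->s14 s7-a->s7 s7-b->s8 s8-a->s9 s8-b->s10 s9-a->s11 s9-b->s12 s10-a->s13 s10-b->s14 s11-a->s7 s11-b->s8 s12-a->s9 s12-b->s10 s13-a->s11 s13-b->s12 s14-a->s13 s14-b->s14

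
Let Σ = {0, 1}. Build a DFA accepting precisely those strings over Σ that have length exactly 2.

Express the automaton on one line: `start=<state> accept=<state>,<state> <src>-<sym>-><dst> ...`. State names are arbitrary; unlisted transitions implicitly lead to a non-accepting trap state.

We only need to distinguish lengths 0, 1, …, 2, and '>2'. Chain A → B → C → D on every symbol, with D looping. Accepting states: {C}.
A 4-state machine:
       0  1 
>  A   B  B 
   B   C  C 
 * C   D  D 
   D   D  D 
(> = start, * = accepting)

start=A accept=C A-0->B A-1->B B-0->C B-1->C C-0->D C-1->D D-0->D D-1->D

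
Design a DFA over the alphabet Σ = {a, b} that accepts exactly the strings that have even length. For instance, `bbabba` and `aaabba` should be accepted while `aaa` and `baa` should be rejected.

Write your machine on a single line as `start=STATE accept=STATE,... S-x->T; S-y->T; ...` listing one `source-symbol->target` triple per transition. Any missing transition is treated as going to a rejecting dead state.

start=q0; accept=q0; q0-a->q1; q0-b->q1; q1-a->q0; q1-b->q0

Only the length mod 2 matters, so use a 2-cycle: from any state, every input symbol moves to the next state, wrapping q1 back to q0. Mark q0 accepting.
A 2-state machine:
        a   b  
>* q0   q1  q1 
   q1   q0  q0 
(> = start, * = accepting)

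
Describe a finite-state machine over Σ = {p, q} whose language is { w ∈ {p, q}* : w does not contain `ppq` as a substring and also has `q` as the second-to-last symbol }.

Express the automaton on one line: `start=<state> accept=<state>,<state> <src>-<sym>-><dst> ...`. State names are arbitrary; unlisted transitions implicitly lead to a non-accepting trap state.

Run two small machines in parallel and take their product. One (4 states) tracks partial matches of the forbidden pattern `ppq`; the other (7 states) tracks the last 2 symbols read. Each combined state is a pair, one component from each; accept when both components accept. Minimizing collapses redundant product states.
With 6 states:
        p   q  
>  S0   S1  S2 
   S1   S3  S2 
   S2   S4  S5 
   S3   S3  S3 
 * S4   S3  S2 
 * S5   S4  S5 
(> = start, * = accepting)

start=S0 accept=S4,S5 S0-p->S1 S0-q->S2 S1-p->S3 S1-q->S2 S2-p->S4 S2-q->S5 S3-p->S3 S3-q->S3 S4-p->S3 S4-q->S2 S5-p->S4 S5-q->S5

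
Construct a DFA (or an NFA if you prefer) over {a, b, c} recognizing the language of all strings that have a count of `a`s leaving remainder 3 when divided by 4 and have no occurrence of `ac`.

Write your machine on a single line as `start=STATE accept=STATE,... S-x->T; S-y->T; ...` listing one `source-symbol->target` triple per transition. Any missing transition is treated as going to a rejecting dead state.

start=S0; accept=S5,S8; S0-a->S1; S0-b->S0; S0-c->S0; S1-a->S2; S1-b->S3; S1-c->S4; S2-a->S5; S2-b->S6; S2-c->S4; S3-a->S2; S3-b->S3; S3-c->S3; S4-a->S4; S4-b->S4; S4-c->S4; S5-a->S7; S5-b->S8; S5-c->S4; S6-a->S5; S6-b->S6; S6-c->S6; S7-a->S1; S7-b->S0; S7-c->S4; S8-a->S7; S8-b->S8; S8-c->S8

Build one automaton per condition and run them in lockstep. The first has 4 states tracking the count of `a`s modulo 4; the second has 3 states tracking partial matches of the forbidden pattern `ac`. A product state is a pair (one from each), accepting exactly when both do. After merging equivalent states the machine shrinks.
9 states suffice.
        a   b   c  
>  S0   S1  S0  S0 
   S1   S2  S3  S4 
   S2   S5  S6  S4 
   S3   S2  S3  S3 
   S4   S4  S4  S4 
 * S5   S7  S8  S4 
   S6   S5  S6  S6 
   S7   S1  S0  S4 
 * S8   S7  S8  S8 
(> = start, * = accepting)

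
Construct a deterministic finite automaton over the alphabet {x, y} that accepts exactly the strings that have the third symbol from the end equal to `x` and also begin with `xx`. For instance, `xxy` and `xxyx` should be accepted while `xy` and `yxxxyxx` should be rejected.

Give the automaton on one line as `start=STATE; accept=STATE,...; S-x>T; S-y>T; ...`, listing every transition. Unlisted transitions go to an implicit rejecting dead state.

Run two small machines in parallel and take their product. The first has 15 states tracking the last 3 symbols read; the second has 4 states tracking whether the input so far still matches the prefix `xx`. A product state is a pair (one from each), accepting exactly when both do. Equivalent product states are then merged.
An 11-state machine:
          x    y  
>  q0     q1   q2 
   q1     q3   q2 
   q2     q2   q2 
   q3     q4   q5 
 * q4     q4   q5 
 * q5     q6   q7 
 * q6     q3   q8 
 * q7     q9  q10 
   q8     q6   q7 
   q9     q3   q8 
   q10    q9  q10 
(> = start, * = accepting)

start=q0; accept=q4,q5,q6,q7; q0-x>q1; q0-y>q2; q1-x>q3; q1-y>q2; q2-x>q2; q2-y>q2; q3-x>q4; q3-y>q5; q4-x>q4; q4-y>q5; q5-x>q6; q5-y>q7; q6-x>q3; q6-y>q8; q7-x>q9; q7-y>q10; q8-x>q6; q8-y>q7; q9-x>q3; q9-y>q8; q10-x>q9; q10-y>q10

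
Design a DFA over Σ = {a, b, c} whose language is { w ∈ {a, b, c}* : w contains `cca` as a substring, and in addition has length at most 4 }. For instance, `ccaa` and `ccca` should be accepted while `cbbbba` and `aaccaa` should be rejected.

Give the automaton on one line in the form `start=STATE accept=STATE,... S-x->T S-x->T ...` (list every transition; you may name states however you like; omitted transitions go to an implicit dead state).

start=s0 accept=s7,s8 s0-a->s1 s0-b->s1 s0-c->s2 s1-a->s3 s1-b->s3 s1-c->s4 s2-a->s3 s2-b->s3 s2-c->s5 s3-a->s3 s3-b->s3 s3-c->s3 s4-a->s3 s4-b->s3 s4-c->s6 s5-a->s7 s5-b->s3 s5-c->s6 s6-a->s8 s6-b->s3 s6-c->s3 s7-a->s8 s7-b->s8 s7-c->s8 s8-a->s3 s8-b->s3 s8-c->s3

Build one automaton per condition and run them in lockstep. The first has 4 states tracking whether and how much of `cca` has been seen; the second has 6 states tracking the input length, saturating at 5. A product state is a pair (one from each), accepting exactly when both do. After merging equivalent states the machine shrinks.
9 states suffice.
        a   b   c  
>  s0   s1  s1  s2 
   s1   s3  s3  s4 
   s2   s3  s3  s5 
   s3   s3  s3  s3 
   s4   s3  s3  s6 
   s5   s7  s3  s6 
   s6   s8  s3  s3 
 * s7   s8  s8  s8 
 * s8   s3  s3  s3 
(> = start, * = accepting)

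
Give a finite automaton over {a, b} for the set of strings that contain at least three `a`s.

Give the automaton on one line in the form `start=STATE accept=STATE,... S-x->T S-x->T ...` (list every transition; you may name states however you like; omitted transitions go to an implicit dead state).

Only the number of `a`s matters, and only up to 4. Make a chain s0 → s1 → s2 → s3 → s4 advanced by each `a` (with s4 absorbing); every other symbol self-loops. The accepting set is {s3, s4}.
5 states suffice.
        a   b  
>  s0   s1  s0 
   s1   s2  s1 
   s2   s3  s2 
 * s3   s4  s3 
 * s4   s4  s4 
(> = start, * = accepting)

start=s0 accept=s3,s4 s0-a->s1 s0-b->s0 s1-a->s2 s1-b->s1 s2-a->s3 s2-b->s2 s3-a->s4 s3-b->s3 s4-a->s4 s4-b->s4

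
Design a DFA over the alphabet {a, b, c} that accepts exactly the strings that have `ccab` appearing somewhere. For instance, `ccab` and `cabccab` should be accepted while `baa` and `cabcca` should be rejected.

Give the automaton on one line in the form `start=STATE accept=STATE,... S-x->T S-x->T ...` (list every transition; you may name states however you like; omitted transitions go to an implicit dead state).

start=q0 accept=q4 q0-a->q0 q0-b->q0 q0-c->q1 q1-a->q0 q1-b->q0 q1-c->q2 q2-a->q3 q2-b->q0 q2-c->q2 q3-a->q0 q3-b->q4 q3-c->q1 q4-a->q4 q4-b->q4 q4-c->q4

Track how much of `ccab` has been matched so far: state q0 is no progress, q4 is the absorbing accept state reached once `ccab` has occurred. Intermediate states record partial matches; on a mismatch, fall back to the longest reusable overlap.
With 5 states:
        a   b   c  
>  q0   q0  q0  q1 
   q1   q0  q0  q2 
   q2   q3  q0  q2 
   q3   q0  q4  q1 
 * q4   q4  q4  q4 
(> = start, * = accepting)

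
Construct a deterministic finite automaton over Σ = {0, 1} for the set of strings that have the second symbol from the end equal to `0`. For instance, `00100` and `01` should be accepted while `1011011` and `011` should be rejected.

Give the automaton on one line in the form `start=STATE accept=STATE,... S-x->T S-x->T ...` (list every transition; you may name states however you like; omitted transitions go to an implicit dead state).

Because acceptance depends on a position counted from the end, the machine has to buffer the most recent 2 symbols. Make each state the string of the last up-to-2 symbols read; on input `x` shift the window left and append `x`. Accept when the buffered window has length 2 and begins with `0`.
A 7-state machine:
        0   1  
>  q0   q1  q2 
   q1   q3  q4 
   q2   q5  q6 
 * q3   q3  q4 
 * q4   q5  q6 
   q5   q3  q4 
   q6   q5  q6 
(> = start, * = accepting)

start=q0 accept=q3,q4 q0-0->q1 q0-1->q2 q1-0->q3 q1-1->q4 q2-0->q5 q2-1->q6 q3-0->q3 q3-1->q4 q4-0->q5 q4-1->q6 q5-0->q3 q5-1->q4 q6-0->q5 q6-1->q6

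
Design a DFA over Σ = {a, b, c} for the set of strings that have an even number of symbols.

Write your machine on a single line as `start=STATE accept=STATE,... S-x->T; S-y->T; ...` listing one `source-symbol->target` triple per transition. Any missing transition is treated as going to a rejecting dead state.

Only the length mod 2 matters, so use a 2-cycle: from any state, every input symbol moves to the next state, wrapping q1 back to q0. Mark q0 accepting.
A 2-state machine:
        a   b   c  
>* q0   q1  q1  q1 
   q1   q0  q0  q0 
(> = start, * = accepting)

start=q0; accept=q0; q0-a->q1; q0-b->q1; q0-c->q1; q1-a->q0; q1-b->q0; q1-c->q0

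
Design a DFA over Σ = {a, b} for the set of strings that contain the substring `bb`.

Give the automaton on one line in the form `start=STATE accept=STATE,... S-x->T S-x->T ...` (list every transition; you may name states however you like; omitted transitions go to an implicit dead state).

Track how much of `bb` has been matched so far: state s0 is no progress, s2 is the absorbing accept state reached once `bb` has occurred. Intermediate states record partial matches; on a mismatch, fall back to the longest reusable overlap.
        a   b  
>  s0   s0  s1 
   s1   s0  s2 
 * s2   s2  s2 
(> = start, * = accepting)

start=s0 accept=s2 s0-a->s0 s0-b->s1 s1-a->s0 s1-b->s2 s2-a->s2 s2-b->s2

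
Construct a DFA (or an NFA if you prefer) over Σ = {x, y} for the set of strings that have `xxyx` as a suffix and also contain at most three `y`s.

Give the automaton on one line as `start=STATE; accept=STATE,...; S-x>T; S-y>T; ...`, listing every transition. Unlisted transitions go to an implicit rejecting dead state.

Run two small machines in parallel and take their product. The first has 5 states tracking how much of the suffix `xxyx` has currently been matched; the second has 5 states tracking the count of `y`s, saturating at 4. A product state is a pair (one from each), accepting exactly when both do.
23 states suffice.
          x    y  
>  q0     q1   q2 
   q1     q3   q2 
   q2     q4   q5 
   q3     q3   q6 
   q4     q7   q5 
   q5     q8   q9 
   q6    q10   q5 
   q7     q7  q11 
   q8    q12   q9 
   q9    q13  q14 
 * q10    q7   q5 
   q11   q15   q9 
   q12   q12  q16 
   q13   q17  q14 
   q14   q18  q14 
 * q15   q12   q9 
   q16   q19  q14 
   q17   q17  q20 
   q18   q21  q14 
 * q19   q17  q14 
   q20   q22  q14 
   q21   q21  q20 
   q22   q21  q14 
(> = start, * = accepting)

start=q0; accept=q10,q15,q19; q0-x>q1; q0-y>q2; q1-x>q3; q1-y>q2; q2-x>q4; q2-y>q5; q3-x>q3; q3-y>q6; q4-x>q7; q4-y>q5; q5-x>q8; q5-y>q9; q6-x>q10; q6-y>q5; q7-x>q7; q7-y>q11; q8-x>q12; q8-y>q9; q9-x>q13; q9-y>q14; q10-x>q7; q10-y>q5; q11-x>q15; q11-y>q9; q12-x>q12; q12-y>q16; q13-x>q17; q13-y>q14; q14-x>q18; q14-y>q14; q15-x>q12; q15-y>q9; q16-x>q19; q16-y>q14; q17-x>q17; q17-y>q20; q18-x>q21; q18-y>q14; q19-x>q17; q19-y>q14; q20-x>q22; q20-y>q14; q21-x>q21; q21-y>q20; q22-x>q21; q22-y>q14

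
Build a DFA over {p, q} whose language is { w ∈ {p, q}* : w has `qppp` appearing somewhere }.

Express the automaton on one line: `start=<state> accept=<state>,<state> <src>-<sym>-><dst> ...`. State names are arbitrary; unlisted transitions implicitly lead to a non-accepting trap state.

start=A accept=E A-p->A A-q->B B-p->C B-q->B C-p->D C-q->B D-p->E D-q->B E-p->E E-q->E

Track how much of `qppp` has been matched so far: state A is no progress, E is the absorbing accept state reached once `qppp` has occurred. Intermediate states record partial matches; on a mismatch, fall back to the longest reusable overlap.
5 states suffice.
       p  q 
>  A   A  B 
   B   C  B 
   C   D  B 
   D   E  B 
 * E   E  E 
(> = start, * = accepting)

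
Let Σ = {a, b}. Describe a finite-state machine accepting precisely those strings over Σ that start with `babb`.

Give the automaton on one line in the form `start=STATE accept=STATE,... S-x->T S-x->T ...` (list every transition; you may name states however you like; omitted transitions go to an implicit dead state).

Check the first 4 symbols one by one: q0 through q3 record how many have matched `babb` so far; any wrong symbol goes to the dead state q5. After all 4 match we enter the accepting sink q4.
With 6 states:
        a   b  
>  q0   q5  q1 
   q1   q2  q5 
   q2   q5  q3 
   q3   q5  q4 
 * q4   q4  q4 
   q5   q5  q5 
(> = start, * = accepting)

start=q0 accept=q4 q0-a->q5 q0-b->q1 q1-a->q2 q1-b->q5 q2-a->q5 q2-b->q3 q3-a->q5 q3-b->q4 q4-a->q4 q4-b->q4 q5-a->q5 q5-b->q5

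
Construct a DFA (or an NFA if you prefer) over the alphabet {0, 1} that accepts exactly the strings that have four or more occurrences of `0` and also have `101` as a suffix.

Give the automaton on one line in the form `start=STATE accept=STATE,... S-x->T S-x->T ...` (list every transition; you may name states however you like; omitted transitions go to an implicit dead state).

start=s0 accept=s6 s0-0->s1 s0-1->s0 s1-0->s2 s1-1->s1 s2-0->s3 s2-1->s2 s3-0->s3 s3-1->s4 s4-0->s5 s4-1->s4 s5-0->s3 s5-1->s6 s6-0->s5 s6-1->s4

Handle the two conditions separately and then intersect. One (6 states) tracks the count of `0`s, saturating at 5; the other (4 states) tracks how much of the suffix `101` has currently been matched. Each combined state is a pair, one component from each; accept when both components accept. After merging equivalent states the machine shrinks.
A 7-state machine:
        0   1  
>  s0   s1  s0 
   s1   s2  s1 
   s2   s3  s2 
   s3   s3  s4 
   s4   s5  s4 
   s5   s3  s6 
 * s6   s5  s4 
(> = start, * = accepting)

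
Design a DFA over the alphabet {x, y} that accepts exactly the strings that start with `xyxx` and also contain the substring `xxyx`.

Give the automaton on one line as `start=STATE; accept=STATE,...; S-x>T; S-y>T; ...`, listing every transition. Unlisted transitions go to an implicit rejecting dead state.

Run two small machines in parallel and take their product. One (6 states) tracks whether the input so far still matches the prefix `xyxx`; the other (5 states) tracks whether and how much of `xxyx` has been seen. Each combined state is a pair, one component from each; accept when both components accept. Equivalent product states are then merged.
A 10-state machine:
        x   y  
>  s0   s1  s2 
   s1   s2  s3 
   s2   s2  s2 
   s3   s4  s2 
   s4   s5  s2 
   s5   s5  s6 
   s6   s7  s8 
 * s7   s7  s7 
   s8   s9  s8 
   s9   s5  s8 
(> = start, * = accepting)

start=s0; accept=s7; s0-x>s1; s0-y>s2; s1-x>s2; s1-y>s3; s2-x>s2; s2-y>s2; s3-x>s4; s3-y>s2; s4-x>s5; s4-y>s2; s5-x>s5; s5-y>s6; s6-x>s7; s6-y>s8; s7-x>s7; s7-y>s7; s8-x>s9; s8-y>s8; s9-x>s5; s9-y>s8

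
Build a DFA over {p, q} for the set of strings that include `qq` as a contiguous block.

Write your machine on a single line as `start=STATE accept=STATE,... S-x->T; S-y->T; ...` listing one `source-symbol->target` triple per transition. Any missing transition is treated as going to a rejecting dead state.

Track how much of `qq` has been matched so far: state S0 is no progress, S2 is the absorbing accept state reached once `qq` has occurred. Intermediate states record partial matches; on a mismatch, fall back to the longest reusable overlap.
        p   q  
>  S0   S0  S1 
   S1   S0  S2 
 * S2   S2  S2 
(> = start, * = accepting)

start=S0; accept=S2; S0-p->S0; S0-q->S1; S1-p->S0; S1-q->S2; S2-p->S2; S2-q->S2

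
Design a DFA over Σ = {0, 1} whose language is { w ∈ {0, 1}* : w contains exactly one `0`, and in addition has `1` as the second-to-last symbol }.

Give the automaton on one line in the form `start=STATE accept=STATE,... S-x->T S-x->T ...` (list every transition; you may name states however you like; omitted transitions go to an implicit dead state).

Run two small machines in parallel and take their product. The first has 3 states tracking the count of `0`s, saturating at 2; the second has 7 states tracking the last 2 symbols read. A product state is a pair (one from each), accepting exactly when both do. Equivalent product states are then merged.
        0   1  
>  q0   q1  q2 
   q1   q3  q4 
   q2   q5  q2 
   q3   q3  q3 
   q4   q3  q6 
 * q5   q3  q4 
 * q6   q3  q6 
(> = start, * = accepting)

start=q0 accept=q5,q6 q0-0->q1 q0-1->q2 q1-0->q3 q1-1->q4 q2-0->q5 q2-1->q2 q3-0->q3 q3-1->q3 q4-0->q3 q4-1->q6 q5-0->q3 q5-1->q4 q6-0->q3 q6-1->q6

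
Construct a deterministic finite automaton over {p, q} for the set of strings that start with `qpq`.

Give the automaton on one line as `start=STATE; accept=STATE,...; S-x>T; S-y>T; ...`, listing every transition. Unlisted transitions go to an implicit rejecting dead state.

start=S0; accept=S3; S0-p>S4; S0-q>S1; S1-p>S2; S1-q>S4; S2-p>S4; S2-q>S3; S3-p>S3; S3-q>S3; S4-p>S4; S4-q>S4

Walk along `qpq` while the input agrees: from S0 take `q` to S1, and so on. Any deviation drops to the rejecting sink S4. Once S3 is reached the prefix is confirmed and every continuation is accepted.
A 5-state machine:
        p   q  
>  S0   S4  S1 
   S1   S2  S4 
   S2   S4  S3 
 * S3   S3  S3 
   S4   S4  S4 
(> = start, * = accepting)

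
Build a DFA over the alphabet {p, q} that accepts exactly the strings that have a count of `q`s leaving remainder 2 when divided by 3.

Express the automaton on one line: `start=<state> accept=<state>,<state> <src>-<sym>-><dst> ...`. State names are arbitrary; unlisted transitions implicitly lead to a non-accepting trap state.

Keep the running count of `q`s modulo 3: each `q` advances along the cycle S0 → S1 → S2 → S0 while other symbols loop. Accept at S2.
        p   q  
>  S0   S0  S1 
   S1   S1  S2 
 * S2   S2  S0 
(> = start, * = accepting)

start=S0 accept=S2 S0-p->S0 S0-q->S1 S1-p->S1 S1-q->S2 S2-p->S2 S2-q->S0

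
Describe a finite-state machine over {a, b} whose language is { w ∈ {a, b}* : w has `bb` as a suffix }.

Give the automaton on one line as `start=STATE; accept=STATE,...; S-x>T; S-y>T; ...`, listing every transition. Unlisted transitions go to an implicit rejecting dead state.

start=S0; accept=S2; S0-a>S0; S0-b>S1; S1-a>S0; S1-b>S2; S2-a>S0; S2-b>S2

Remember how much of `bb` the current input suffix matches. State S0 means no match yet; S1 means the last symbol is `b`; S2 means the last 2 symbols are `bb`. Only S2 accepts. On a mismatch, fall back to the longest proper suffix that is still a prefix of `bb`.
        a   b  
>  S0   S0  S1 
   S1   S0  S2 
 * S2   S0  S2 
(> = start, * = accepting)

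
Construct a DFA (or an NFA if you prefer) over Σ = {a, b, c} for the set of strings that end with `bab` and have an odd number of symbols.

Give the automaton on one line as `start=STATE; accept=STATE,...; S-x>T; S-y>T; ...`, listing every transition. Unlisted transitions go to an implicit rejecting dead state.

start=q0; accept=q6; q0-a>q1; q0-b>q2; q0-c>q1; q1-a>q0; q1-b>q3; q1-c>q0; q2-a>q4; q2-b>q3; q2-c>q0; q3-a>q5; q3-b>q2; q3-c>q1; q4-a>q1; q4-b>q6; q4-c>q1; q5-a>q0; q5-b>q7; q5-c>q0; q6-a>q4; q6-b>q3; q6-c>q0; q7-a>q5; q7-b>q2; q7-c>q1

Build one automaton per condition and run them in lockstep. One (4 states) tracks how much of the suffix `bab` has currently been matched; the other (2 states) tracks the input length modulo 2. Each combined state is a pair, one component from each; accept when both components accept.
With 8 states:
        a   b   c  
>  q0   q1  q2  q1 
   q1   q0  q3  q0 
   q2   q4  q3  q0 
   q3   q5  q2  q1 
   q4   q1  q6  q1 
   q5   q0  q7  q0 
 * q6   q4  q3  q0 
   q7   q5  q2  q1 
(> = start, * = accepting)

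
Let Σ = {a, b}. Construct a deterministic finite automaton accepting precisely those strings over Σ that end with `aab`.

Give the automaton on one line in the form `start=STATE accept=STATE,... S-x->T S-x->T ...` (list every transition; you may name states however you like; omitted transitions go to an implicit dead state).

start=s0 accept=s3 s0-a->s1 s0-b->s0 s1-a->s2 s1-b->s0 s2-a->s2 s2-b->s3 s3-a->s1 s3-b->s0

Remember how much of `aab` the current input suffix matches. State s0 means no match yet; s1 means the last symbol is `a`; s2 means the last 2 symbols are `aa`; s3 means the last 3 symbols are `aab`. Only s3 accepts. On a mismatch, fall back to the longest proper suffix that is still a prefix of `aab`.
A 4-state machine:
        a   b  
>  s0   s1  s0 
   s1   s2  s0 
   s2   s2  s3 
 * s3   s1  s0 
(> = start, * = accepting)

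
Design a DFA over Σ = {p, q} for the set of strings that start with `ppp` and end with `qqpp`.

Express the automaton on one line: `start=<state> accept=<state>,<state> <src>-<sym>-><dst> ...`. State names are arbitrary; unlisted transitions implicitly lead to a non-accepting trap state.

start=A accept=I A-p->B A-q->C B-p->D B-q->C C-p->C C-q->C D-p->E D-q->C E-p->E E-q->F F-p->E F-q->G G-p->H G-q->G H-p->I H-q->F I-p->E I-q->F

Handle the two conditions separately and then intersect. One (5 states) tracks whether the input so far still matches the prefix `ppp`; the other (5 states) tracks how much of the suffix `qqpp` has currently been matched. Each combined state is a pair, one component from each; accept when both components accept. After merging equivalent states the machine shrinks.
       p  q 
>  A   B  C 
   B   D  C 
   C   C  C 
   D   E  C 
   E   E  F 
   F   E  G 
   G   H  G 
   H   I  F 
 * I   E  F 
(> = start, * = accepting)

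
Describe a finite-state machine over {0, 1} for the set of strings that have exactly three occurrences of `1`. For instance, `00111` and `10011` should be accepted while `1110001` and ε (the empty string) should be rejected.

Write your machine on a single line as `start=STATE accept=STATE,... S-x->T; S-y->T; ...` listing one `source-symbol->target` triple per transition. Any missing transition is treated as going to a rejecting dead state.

start=q0; accept=q3; q0-0->q0; q0-1->q1; q1-0->q1; q1-1->q2; q2-0->q2; q2-1->q3; q3-0->q3; q3-1->q4; q4-0->q4; q4-1->q4

Only the number of `1`s matters, and only up to 4. Make a chain q0 → q1 → q2 → q3 → q4 advanced by each `1` (with q4 absorbing); every other symbol self-loops. The accepting set is {q3}.
With 5 states:
        0   1  
>  q0   q0  q1 
   q1   q1  q2 
   q2   q2  q3 
 * q3   q3  q4 
   q4   q4  q4 
(> = start, * = accepting)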